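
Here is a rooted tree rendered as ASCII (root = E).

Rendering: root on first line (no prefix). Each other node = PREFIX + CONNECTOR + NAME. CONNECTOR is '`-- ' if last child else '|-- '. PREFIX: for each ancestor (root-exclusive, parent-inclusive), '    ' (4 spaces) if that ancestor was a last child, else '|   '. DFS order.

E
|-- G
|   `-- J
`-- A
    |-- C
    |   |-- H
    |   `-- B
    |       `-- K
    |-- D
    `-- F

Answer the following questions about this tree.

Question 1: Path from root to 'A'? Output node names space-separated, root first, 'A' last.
Answer: E A

Derivation:
Walk down from root: E -> A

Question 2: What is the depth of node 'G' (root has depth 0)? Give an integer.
Path from root to G: E -> G
Depth = number of edges = 1

Answer: 1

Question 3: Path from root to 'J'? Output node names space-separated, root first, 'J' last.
Walk down from root: E -> G -> J

Answer: E G J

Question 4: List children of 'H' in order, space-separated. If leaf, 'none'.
Node H's children (from adjacency): (leaf)

Answer: none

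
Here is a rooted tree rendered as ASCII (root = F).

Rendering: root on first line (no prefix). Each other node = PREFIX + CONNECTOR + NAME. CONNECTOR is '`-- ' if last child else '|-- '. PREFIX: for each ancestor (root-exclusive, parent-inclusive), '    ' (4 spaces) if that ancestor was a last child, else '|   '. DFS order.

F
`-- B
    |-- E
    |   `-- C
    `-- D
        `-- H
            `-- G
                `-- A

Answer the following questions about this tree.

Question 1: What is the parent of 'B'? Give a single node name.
Answer: F

Derivation:
Scan adjacency: B appears as child of F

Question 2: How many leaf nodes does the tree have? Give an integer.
Leaves (nodes with no children): A, C

Answer: 2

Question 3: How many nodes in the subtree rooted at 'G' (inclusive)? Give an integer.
Subtree rooted at G contains: A, G
Count = 2

Answer: 2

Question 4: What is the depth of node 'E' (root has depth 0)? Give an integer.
Path from root to E: F -> B -> E
Depth = number of edges = 2

Answer: 2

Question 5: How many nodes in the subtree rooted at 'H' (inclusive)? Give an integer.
Answer: 3

Derivation:
Subtree rooted at H contains: A, G, H
Count = 3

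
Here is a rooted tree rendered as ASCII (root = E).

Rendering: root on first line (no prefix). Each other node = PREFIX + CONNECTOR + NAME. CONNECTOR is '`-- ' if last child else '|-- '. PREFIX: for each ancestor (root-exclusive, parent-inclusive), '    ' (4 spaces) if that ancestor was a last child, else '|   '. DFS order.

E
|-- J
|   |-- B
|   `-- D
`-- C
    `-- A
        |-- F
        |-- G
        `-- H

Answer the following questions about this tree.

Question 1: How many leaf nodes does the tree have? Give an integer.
Answer: 5

Derivation:
Leaves (nodes with no children): B, D, F, G, H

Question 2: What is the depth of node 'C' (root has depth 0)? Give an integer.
Answer: 1

Derivation:
Path from root to C: E -> C
Depth = number of edges = 1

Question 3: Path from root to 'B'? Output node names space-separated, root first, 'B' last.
Answer: E J B

Derivation:
Walk down from root: E -> J -> B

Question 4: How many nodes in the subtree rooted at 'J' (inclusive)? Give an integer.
Answer: 3

Derivation:
Subtree rooted at J contains: B, D, J
Count = 3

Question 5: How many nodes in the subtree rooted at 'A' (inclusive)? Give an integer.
Answer: 4

Derivation:
Subtree rooted at A contains: A, F, G, H
Count = 4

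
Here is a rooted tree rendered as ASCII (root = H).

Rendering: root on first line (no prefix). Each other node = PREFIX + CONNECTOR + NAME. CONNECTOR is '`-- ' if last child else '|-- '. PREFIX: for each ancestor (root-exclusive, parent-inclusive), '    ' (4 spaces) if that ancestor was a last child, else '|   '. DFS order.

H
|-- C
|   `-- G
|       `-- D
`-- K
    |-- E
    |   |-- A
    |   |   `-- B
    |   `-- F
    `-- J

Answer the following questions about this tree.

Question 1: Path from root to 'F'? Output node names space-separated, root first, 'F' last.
Answer: H K E F

Derivation:
Walk down from root: H -> K -> E -> F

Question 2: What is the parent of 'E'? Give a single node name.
Scan adjacency: E appears as child of K

Answer: K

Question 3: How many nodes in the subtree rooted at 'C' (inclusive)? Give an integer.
Subtree rooted at C contains: C, D, G
Count = 3

Answer: 3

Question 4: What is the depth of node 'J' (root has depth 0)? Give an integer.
Path from root to J: H -> K -> J
Depth = number of edges = 2

Answer: 2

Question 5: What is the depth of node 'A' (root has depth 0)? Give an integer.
Path from root to A: H -> K -> E -> A
Depth = number of edges = 3

Answer: 3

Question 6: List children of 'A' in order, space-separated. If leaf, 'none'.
Node A's children (from adjacency): B

Answer: B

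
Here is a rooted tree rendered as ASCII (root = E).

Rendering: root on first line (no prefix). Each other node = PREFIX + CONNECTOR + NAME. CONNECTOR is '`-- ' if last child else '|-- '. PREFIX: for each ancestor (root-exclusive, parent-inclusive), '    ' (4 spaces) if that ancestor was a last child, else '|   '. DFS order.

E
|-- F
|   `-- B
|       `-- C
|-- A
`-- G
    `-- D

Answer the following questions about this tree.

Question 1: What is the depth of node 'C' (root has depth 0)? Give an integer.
Path from root to C: E -> F -> B -> C
Depth = number of edges = 3

Answer: 3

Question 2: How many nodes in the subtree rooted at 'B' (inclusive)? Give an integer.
Answer: 2

Derivation:
Subtree rooted at B contains: B, C
Count = 2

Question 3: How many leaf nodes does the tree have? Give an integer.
Leaves (nodes with no children): A, C, D

Answer: 3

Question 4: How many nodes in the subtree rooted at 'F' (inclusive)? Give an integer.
Subtree rooted at F contains: B, C, F
Count = 3

Answer: 3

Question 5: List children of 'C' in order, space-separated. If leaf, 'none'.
Node C's children (from adjacency): (leaf)

Answer: none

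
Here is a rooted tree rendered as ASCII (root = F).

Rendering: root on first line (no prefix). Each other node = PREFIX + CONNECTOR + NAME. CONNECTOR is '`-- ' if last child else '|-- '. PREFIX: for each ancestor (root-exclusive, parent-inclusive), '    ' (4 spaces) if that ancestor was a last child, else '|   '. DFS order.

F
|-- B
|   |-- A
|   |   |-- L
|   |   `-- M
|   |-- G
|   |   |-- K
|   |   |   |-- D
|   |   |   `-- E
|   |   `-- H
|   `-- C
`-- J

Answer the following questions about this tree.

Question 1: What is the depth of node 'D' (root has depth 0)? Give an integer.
Path from root to D: F -> B -> G -> K -> D
Depth = number of edges = 4

Answer: 4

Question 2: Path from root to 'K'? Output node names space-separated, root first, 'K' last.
Walk down from root: F -> B -> G -> K

Answer: F B G K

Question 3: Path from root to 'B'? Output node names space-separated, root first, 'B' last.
Answer: F B

Derivation:
Walk down from root: F -> B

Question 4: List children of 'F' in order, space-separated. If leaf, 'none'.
Node F's children (from adjacency): B, J

Answer: B J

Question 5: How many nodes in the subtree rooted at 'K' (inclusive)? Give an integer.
Answer: 3

Derivation:
Subtree rooted at K contains: D, E, K
Count = 3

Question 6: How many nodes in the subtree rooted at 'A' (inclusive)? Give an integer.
Answer: 3

Derivation:
Subtree rooted at A contains: A, L, M
Count = 3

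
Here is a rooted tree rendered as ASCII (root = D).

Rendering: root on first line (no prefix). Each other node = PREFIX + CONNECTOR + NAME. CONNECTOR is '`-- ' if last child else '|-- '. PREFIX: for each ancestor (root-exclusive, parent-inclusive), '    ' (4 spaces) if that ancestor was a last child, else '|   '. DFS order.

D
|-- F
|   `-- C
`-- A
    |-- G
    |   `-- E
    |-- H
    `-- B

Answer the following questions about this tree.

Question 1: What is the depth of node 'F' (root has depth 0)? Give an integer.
Answer: 1

Derivation:
Path from root to F: D -> F
Depth = number of edges = 1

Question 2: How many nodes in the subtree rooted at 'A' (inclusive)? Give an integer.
Answer: 5

Derivation:
Subtree rooted at A contains: A, B, E, G, H
Count = 5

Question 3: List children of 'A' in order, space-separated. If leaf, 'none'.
Answer: G H B

Derivation:
Node A's children (from adjacency): G, H, B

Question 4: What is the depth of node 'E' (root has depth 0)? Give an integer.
Answer: 3

Derivation:
Path from root to E: D -> A -> G -> E
Depth = number of edges = 3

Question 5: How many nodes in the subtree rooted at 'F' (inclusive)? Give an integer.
Subtree rooted at F contains: C, F
Count = 2

Answer: 2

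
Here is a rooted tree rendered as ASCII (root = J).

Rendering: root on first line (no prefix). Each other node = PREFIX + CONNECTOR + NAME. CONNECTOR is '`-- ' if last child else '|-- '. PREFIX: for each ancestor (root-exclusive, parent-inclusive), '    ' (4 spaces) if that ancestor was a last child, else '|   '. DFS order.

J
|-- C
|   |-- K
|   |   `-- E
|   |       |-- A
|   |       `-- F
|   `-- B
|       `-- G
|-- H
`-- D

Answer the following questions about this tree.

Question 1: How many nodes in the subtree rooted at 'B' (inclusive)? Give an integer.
Subtree rooted at B contains: B, G
Count = 2

Answer: 2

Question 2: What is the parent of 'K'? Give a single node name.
Scan adjacency: K appears as child of C

Answer: C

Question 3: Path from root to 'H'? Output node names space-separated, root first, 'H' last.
Answer: J H

Derivation:
Walk down from root: J -> H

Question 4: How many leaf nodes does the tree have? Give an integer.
Leaves (nodes with no children): A, D, F, G, H

Answer: 5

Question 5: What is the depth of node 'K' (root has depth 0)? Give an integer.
Answer: 2

Derivation:
Path from root to K: J -> C -> K
Depth = number of edges = 2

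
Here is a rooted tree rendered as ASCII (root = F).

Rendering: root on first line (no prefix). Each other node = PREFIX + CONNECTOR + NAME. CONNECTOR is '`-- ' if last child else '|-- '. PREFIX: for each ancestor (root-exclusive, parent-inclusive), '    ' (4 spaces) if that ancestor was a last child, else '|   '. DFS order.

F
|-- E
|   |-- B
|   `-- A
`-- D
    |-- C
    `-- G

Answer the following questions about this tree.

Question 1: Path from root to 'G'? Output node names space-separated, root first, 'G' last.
Walk down from root: F -> D -> G

Answer: F D G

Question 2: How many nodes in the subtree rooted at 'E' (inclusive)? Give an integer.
Answer: 3

Derivation:
Subtree rooted at E contains: A, B, E
Count = 3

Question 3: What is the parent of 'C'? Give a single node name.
Scan adjacency: C appears as child of D

Answer: D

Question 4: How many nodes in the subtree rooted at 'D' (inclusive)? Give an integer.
Answer: 3

Derivation:
Subtree rooted at D contains: C, D, G
Count = 3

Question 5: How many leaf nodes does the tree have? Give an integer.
Answer: 4

Derivation:
Leaves (nodes with no children): A, B, C, G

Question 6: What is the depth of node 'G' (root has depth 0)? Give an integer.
Answer: 2

Derivation:
Path from root to G: F -> D -> G
Depth = number of edges = 2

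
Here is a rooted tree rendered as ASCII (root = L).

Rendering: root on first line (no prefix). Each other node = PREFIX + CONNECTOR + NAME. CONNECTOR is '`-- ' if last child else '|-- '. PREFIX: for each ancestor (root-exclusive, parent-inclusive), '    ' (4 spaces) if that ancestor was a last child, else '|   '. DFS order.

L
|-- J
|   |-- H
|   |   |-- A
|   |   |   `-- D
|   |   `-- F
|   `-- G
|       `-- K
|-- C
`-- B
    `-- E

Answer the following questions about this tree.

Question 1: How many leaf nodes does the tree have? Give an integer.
Answer: 5

Derivation:
Leaves (nodes with no children): C, D, E, F, K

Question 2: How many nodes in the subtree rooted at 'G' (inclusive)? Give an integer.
Subtree rooted at G contains: G, K
Count = 2

Answer: 2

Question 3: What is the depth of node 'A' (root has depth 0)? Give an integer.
Path from root to A: L -> J -> H -> A
Depth = number of edges = 3

Answer: 3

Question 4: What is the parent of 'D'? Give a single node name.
Scan adjacency: D appears as child of A

Answer: A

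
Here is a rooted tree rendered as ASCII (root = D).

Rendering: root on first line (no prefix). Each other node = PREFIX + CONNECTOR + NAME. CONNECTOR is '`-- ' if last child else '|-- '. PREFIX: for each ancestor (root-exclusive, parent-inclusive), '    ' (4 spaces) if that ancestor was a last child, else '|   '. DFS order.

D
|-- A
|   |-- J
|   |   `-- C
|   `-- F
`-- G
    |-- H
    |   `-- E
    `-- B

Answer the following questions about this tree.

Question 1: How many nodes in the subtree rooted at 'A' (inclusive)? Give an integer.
Subtree rooted at A contains: A, C, F, J
Count = 4

Answer: 4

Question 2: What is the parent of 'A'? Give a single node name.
Scan adjacency: A appears as child of D

Answer: D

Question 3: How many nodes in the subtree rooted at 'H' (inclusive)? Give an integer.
Subtree rooted at H contains: E, H
Count = 2

Answer: 2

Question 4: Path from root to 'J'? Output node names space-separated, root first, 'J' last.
Answer: D A J

Derivation:
Walk down from root: D -> A -> J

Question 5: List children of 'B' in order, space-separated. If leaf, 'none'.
Answer: none

Derivation:
Node B's children (from adjacency): (leaf)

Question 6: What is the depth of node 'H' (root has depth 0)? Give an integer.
Answer: 2

Derivation:
Path from root to H: D -> G -> H
Depth = number of edges = 2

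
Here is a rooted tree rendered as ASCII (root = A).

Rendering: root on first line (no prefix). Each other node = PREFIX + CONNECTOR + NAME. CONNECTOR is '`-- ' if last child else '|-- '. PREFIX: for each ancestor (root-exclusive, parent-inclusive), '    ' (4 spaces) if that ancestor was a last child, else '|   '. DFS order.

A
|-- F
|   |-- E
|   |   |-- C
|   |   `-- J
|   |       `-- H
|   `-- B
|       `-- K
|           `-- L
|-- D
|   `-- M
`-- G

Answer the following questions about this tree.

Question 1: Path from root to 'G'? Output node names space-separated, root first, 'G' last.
Walk down from root: A -> G

Answer: A G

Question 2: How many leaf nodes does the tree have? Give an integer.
Leaves (nodes with no children): C, G, H, L, M

Answer: 5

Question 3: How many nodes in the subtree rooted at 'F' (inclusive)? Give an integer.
Answer: 8

Derivation:
Subtree rooted at F contains: B, C, E, F, H, J, K, L
Count = 8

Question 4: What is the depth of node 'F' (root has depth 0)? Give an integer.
Answer: 1

Derivation:
Path from root to F: A -> F
Depth = number of edges = 1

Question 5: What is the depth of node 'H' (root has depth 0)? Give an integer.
Path from root to H: A -> F -> E -> J -> H
Depth = number of edges = 4

Answer: 4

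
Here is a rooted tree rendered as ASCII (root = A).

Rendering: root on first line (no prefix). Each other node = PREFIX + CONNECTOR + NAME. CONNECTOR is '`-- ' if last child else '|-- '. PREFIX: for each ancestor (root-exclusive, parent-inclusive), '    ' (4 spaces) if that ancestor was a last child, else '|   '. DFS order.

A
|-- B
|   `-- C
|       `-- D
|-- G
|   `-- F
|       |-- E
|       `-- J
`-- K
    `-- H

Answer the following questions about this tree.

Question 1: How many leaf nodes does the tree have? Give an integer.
Answer: 4

Derivation:
Leaves (nodes with no children): D, E, H, J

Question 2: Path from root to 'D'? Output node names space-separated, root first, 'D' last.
Answer: A B C D

Derivation:
Walk down from root: A -> B -> C -> D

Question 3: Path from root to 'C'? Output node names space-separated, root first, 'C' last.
Walk down from root: A -> B -> C

Answer: A B C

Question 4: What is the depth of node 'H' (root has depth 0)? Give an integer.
Answer: 2

Derivation:
Path from root to H: A -> K -> H
Depth = number of edges = 2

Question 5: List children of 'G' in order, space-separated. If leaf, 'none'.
Answer: F

Derivation:
Node G's children (from adjacency): F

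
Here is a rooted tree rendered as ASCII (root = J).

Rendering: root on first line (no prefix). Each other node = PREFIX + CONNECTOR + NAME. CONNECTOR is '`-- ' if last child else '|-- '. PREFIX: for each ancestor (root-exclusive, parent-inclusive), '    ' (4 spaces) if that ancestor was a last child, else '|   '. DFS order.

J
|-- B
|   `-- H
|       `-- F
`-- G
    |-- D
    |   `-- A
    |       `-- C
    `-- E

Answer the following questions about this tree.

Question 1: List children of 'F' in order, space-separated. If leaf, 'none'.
Answer: none

Derivation:
Node F's children (from adjacency): (leaf)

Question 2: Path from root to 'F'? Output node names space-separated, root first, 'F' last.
Walk down from root: J -> B -> H -> F

Answer: J B H F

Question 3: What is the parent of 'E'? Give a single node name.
Answer: G

Derivation:
Scan adjacency: E appears as child of G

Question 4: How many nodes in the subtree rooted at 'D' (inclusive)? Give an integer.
Subtree rooted at D contains: A, C, D
Count = 3

Answer: 3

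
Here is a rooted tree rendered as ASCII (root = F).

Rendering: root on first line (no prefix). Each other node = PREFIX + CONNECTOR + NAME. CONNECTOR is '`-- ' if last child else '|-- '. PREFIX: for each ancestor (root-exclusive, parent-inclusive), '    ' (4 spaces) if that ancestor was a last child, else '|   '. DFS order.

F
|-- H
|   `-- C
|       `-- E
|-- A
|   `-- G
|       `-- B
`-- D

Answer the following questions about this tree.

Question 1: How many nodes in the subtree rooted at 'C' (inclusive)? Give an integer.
Answer: 2

Derivation:
Subtree rooted at C contains: C, E
Count = 2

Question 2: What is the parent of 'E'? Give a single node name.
Answer: C

Derivation:
Scan adjacency: E appears as child of C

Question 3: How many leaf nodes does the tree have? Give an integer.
Answer: 3

Derivation:
Leaves (nodes with no children): B, D, E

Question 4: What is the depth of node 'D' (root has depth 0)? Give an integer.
Answer: 1

Derivation:
Path from root to D: F -> D
Depth = number of edges = 1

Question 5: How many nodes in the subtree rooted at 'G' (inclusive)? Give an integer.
Subtree rooted at G contains: B, G
Count = 2

Answer: 2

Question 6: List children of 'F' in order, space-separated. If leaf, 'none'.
Answer: H A D

Derivation:
Node F's children (from adjacency): H, A, D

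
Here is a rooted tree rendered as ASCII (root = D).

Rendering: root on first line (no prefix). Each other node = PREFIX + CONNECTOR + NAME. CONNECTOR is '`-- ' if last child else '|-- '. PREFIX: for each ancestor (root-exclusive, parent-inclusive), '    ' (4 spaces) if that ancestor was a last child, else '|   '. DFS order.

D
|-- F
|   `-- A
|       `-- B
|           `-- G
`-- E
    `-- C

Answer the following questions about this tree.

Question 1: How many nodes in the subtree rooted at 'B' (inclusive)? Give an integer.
Subtree rooted at B contains: B, G
Count = 2

Answer: 2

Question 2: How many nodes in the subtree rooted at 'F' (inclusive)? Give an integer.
Subtree rooted at F contains: A, B, F, G
Count = 4

Answer: 4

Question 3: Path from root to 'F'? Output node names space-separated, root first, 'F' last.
Walk down from root: D -> F

Answer: D F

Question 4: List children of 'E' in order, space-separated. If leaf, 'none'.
Node E's children (from adjacency): C

Answer: C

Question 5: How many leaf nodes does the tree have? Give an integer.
Leaves (nodes with no children): C, G

Answer: 2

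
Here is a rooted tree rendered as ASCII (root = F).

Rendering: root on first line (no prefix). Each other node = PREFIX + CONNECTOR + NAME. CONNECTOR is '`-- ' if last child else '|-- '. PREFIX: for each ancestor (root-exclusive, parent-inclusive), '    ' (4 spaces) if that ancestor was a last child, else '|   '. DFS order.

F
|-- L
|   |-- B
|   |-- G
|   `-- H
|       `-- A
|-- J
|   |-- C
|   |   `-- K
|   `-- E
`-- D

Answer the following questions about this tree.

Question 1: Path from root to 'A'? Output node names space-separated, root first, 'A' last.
Answer: F L H A

Derivation:
Walk down from root: F -> L -> H -> A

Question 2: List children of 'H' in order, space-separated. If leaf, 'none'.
Answer: A

Derivation:
Node H's children (from adjacency): A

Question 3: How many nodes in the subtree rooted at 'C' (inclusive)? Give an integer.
Subtree rooted at C contains: C, K
Count = 2

Answer: 2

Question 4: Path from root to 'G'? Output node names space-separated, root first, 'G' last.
Walk down from root: F -> L -> G

Answer: F L G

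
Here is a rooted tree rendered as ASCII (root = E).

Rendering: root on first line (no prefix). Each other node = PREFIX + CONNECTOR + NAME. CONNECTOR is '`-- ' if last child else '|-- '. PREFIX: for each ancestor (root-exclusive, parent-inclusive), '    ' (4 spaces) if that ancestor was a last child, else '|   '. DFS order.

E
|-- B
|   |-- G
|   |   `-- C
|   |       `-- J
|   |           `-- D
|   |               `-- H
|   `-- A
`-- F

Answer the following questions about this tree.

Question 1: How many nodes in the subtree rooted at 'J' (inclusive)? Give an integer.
Subtree rooted at J contains: D, H, J
Count = 3

Answer: 3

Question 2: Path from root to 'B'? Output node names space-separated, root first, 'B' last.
Walk down from root: E -> B

Answer: E B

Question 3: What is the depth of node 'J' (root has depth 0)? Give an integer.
Path from root to J: E -> B -> G -> C -> J
Depth = number of edges = 4

Answer: 4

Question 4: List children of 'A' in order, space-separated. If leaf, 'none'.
Answer: none

Derivation:
Node A's children (from adjacency): (leaf)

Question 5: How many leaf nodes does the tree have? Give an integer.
Answer: 3

Derivation:
Leaves (nodes with no children): A, F, H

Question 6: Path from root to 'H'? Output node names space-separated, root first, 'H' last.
Walk down from root: E -> B -> G -> C -> J -> D -> H

Answer: E B G C J D H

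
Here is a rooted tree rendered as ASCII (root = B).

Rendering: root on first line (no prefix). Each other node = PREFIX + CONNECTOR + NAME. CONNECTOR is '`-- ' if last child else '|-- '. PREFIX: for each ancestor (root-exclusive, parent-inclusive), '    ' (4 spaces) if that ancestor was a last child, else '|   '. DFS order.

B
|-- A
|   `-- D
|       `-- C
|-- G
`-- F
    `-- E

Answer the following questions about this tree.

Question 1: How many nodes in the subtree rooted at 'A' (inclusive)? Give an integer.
Subtree rooted at A contains: A, C, D
Count = 3

Answer: 3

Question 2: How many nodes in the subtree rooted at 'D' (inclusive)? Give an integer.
Subtree rooted at D contains: C, D
Count = 2

Answer: 2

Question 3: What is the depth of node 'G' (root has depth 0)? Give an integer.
Answer: 1

Derivation:
Path from root to G: B -> G
Depth = number of edges = 1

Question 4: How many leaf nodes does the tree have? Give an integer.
Leaves (nodes with no children): C, E, G

Answer: 3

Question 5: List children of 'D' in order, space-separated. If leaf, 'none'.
Node D's children (from adjacency): C

Answer: C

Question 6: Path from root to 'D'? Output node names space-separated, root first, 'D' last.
Walk down from root: B -> A -> D

Answer: B A D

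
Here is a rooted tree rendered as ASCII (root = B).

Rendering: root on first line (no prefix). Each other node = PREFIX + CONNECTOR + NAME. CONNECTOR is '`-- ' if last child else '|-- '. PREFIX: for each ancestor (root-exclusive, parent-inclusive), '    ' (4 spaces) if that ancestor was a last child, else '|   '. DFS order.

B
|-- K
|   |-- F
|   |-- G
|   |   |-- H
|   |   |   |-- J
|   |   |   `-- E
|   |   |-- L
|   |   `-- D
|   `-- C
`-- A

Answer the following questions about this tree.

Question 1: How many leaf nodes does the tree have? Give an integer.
Answer: 7

Derivation:
Leaves (nodes with no children): A, C, D, E, F, J, L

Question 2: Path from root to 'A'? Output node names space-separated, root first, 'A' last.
Walk down from root: B -> A

Answer: B A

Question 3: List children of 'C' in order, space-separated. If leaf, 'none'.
Node C's children (from adjacency): (leaf)

Answer: none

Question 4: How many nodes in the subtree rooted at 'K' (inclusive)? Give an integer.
Subtree rooted at K contains: C, D, E, F, G, H, J, K, L
Count = 9

Answer: 9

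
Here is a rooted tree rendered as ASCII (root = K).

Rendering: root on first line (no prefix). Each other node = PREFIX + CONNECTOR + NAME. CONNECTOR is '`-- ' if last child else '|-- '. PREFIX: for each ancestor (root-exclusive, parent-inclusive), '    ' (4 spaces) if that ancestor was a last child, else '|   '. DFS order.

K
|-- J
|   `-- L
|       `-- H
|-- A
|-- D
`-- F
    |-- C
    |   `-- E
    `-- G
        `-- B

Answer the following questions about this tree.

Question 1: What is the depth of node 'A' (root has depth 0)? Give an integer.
Path from root to A: K -> A
Depth = number of edges = 1

Answer: 1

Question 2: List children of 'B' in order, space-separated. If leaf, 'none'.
Node B's children (from adjacency): (leaf)

Answer: none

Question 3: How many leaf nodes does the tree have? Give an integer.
Answer: 5

Derivation:
Leaves (nodes with no children): A, B, D, E, H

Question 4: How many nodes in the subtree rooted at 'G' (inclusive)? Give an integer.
Subtree rooted at G contains: B, G
Count = 2

Answer: 2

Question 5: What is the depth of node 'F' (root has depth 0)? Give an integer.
Path from root to F: K -> F
Depth = number of edges = 1

Answer: 1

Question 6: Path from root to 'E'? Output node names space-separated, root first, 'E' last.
Answer: K F C E

Derivation:
Walk down from root: K -> F -> C -> E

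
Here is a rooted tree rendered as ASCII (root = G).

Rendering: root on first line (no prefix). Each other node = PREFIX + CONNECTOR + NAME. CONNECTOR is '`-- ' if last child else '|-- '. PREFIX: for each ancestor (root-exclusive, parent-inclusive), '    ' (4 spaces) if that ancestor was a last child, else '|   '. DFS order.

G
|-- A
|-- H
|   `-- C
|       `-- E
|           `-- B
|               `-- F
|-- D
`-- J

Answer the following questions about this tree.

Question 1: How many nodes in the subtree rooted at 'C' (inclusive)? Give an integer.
Subtree rooted at C contains: B, C, E, F
Count = 4

Answer: 4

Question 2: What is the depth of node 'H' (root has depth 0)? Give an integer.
Answer: 1

Derivation:
Path from root to H: G -> H
Depth = number of edges = 1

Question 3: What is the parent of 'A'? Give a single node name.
Answer: G

Derivation:
Scan adjacency: A appears as child of G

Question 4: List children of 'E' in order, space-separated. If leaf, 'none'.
Answer: B

Derivation:
Node E's children (from adjacency): B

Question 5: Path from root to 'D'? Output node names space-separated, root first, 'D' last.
Answer: G D

Derivation:
Walk down from root: G -> D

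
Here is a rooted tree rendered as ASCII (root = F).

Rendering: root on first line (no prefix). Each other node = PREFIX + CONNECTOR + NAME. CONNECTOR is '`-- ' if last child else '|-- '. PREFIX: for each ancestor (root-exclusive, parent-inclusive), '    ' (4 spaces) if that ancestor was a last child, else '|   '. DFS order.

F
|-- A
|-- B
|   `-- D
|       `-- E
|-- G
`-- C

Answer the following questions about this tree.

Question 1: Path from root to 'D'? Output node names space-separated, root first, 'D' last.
Walk down from root: F -> B -> D

Answer: F B D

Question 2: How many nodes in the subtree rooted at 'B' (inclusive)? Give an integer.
Subtree rooted at B contains: B, D, E
Count = 3

Answer: 3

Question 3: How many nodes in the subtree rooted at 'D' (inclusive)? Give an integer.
Subtree rooted at D contains: D, E
Count = 2

Answer: 2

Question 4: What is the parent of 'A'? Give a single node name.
Scan adjacency: A appears as child of F

Answer: F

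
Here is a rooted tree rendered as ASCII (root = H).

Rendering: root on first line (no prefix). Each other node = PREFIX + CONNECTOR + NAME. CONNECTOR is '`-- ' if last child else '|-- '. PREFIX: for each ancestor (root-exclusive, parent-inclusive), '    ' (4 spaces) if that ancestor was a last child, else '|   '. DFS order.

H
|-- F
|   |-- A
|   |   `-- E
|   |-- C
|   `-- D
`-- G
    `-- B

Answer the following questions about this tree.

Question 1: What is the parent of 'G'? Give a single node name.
Answer: H

Derivation:
Scan adjacency: G appears as child of H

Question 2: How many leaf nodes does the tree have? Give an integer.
Leaves (nodes with no children): B, C, D, E

Answer: 4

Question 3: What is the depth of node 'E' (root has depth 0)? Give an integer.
Answer: 3

Derivation:
Path from root to E: H -> F -> A -> E
Depth = number of edges = 3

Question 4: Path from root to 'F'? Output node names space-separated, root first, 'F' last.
Answer: H F

Derivation:
Walk down from root: H -> F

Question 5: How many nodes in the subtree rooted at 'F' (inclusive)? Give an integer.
Answer: 5

Derivation:
Subtree rooted at F contains: A, C, D, E, F
Count = 5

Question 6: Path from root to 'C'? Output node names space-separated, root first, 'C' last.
Walk down from root: H -> F -> C

Answer: H F C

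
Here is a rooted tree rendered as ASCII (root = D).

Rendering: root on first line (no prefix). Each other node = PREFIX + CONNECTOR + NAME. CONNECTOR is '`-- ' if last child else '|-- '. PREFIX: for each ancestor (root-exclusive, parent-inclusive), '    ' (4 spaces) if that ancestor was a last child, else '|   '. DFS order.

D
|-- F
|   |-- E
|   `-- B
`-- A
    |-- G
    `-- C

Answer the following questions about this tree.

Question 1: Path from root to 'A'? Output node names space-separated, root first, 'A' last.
Answer: D A

Derivation:
Walk down from root: D -> A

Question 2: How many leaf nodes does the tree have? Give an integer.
Answer: 4

Derivation:
Leaves (nodes with no children): B, C, E, G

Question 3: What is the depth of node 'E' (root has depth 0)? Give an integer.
Path from root to E: D -> F -> E
Depth = number of edges = 2

Answer: 2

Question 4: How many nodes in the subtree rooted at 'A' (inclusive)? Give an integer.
Subtree rooted at A contains: A, C, G
Count = 3

Answer: 3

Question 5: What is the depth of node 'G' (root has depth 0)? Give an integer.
Answer: 2

Derivation:
Path from root to G: D -> A -> G
Depth = number of edges = 2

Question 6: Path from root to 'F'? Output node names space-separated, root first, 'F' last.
Answer: D F

Derivation:
Walk down from root: D -> F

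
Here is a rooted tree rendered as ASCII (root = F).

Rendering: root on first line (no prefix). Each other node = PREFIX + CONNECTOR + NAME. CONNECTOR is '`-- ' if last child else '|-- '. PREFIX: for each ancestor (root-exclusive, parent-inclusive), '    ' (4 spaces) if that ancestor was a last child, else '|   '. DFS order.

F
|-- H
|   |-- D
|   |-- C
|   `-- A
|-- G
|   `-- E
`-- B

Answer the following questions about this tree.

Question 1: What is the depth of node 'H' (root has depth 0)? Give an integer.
Path from root to H: F -> H
Depth = number of edges = 1

Answer: 1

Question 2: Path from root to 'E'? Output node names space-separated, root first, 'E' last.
Walk down from root: F -> G -> E

Answer: F G E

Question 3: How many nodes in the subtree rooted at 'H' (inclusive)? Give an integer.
Subtree rooted at H contains: A, C, D, H
Count = 4

Answer: 4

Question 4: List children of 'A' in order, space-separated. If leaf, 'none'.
Node A's children (from adjacency): (leaf)

Answer: none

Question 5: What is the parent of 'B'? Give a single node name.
Answer: F

Derivation:
Scan adjacency: B appears as child of F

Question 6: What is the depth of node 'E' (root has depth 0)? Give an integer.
Path from root to E: F -> G -> E
Depth = number of edges = 2

Answer: 2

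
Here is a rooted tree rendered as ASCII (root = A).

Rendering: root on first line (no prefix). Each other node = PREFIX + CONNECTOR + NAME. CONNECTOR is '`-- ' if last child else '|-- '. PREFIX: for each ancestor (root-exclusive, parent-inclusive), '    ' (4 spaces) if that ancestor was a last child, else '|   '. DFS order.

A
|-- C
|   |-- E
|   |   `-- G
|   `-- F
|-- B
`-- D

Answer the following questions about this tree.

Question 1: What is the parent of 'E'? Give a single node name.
Answer: C

Derivation:
Scan adjacency: E appears as child of C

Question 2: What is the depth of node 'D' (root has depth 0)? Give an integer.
Path from root to D: A -> D
Depth = number of edges = 1

Answer: 1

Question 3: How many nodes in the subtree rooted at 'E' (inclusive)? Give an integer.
Answer: 2

Derivation:
Subtree rooted at E contains: E, G
Count = 2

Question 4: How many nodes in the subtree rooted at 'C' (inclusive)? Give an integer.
Subtree rooted at C contains: C, E, F, G
Count = 4

Answer: 4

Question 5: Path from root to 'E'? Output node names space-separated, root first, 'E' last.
Walk down from root: A -> C -> E

Answer: A C E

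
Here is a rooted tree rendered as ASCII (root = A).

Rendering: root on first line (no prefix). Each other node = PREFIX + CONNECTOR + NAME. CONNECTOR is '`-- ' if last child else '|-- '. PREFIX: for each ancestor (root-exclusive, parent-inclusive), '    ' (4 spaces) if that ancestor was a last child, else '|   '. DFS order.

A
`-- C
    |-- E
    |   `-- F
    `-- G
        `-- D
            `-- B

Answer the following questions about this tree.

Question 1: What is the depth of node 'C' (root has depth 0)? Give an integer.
Answer: 1

Derivation:
Path from root to C: A -> C
Depth = number of edges = 1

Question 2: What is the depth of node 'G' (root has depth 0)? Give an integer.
Answer: 2

Derivation:
Path from root to G: A -> C -> G
Depth = number of edges = 2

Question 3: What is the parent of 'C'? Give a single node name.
Scan adjacency: C appears as child of A

Answer: A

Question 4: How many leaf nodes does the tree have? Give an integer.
Leaves (nodes with no children): B, F

Answer: 2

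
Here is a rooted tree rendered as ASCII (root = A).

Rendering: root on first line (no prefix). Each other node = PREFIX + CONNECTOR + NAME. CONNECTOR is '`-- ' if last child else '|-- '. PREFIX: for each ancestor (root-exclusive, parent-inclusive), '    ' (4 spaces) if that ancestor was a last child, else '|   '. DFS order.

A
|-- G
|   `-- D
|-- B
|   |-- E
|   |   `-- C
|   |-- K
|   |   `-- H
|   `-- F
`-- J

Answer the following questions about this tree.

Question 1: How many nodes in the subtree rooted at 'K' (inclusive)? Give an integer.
Answer: 2

Derivation:
Subtree rooted at K contains: H, K
Count = 2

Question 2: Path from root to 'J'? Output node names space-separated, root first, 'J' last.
Walk down from root: A -> J

Answer: A J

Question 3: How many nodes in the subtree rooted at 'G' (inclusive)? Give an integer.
Answer: 2

Derivation:
Subtree rooted at G contains: D, G
Count = 2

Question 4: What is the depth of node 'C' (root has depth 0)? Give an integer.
Path from root to C: A -> B -> E -> C
Depth = number of edges = 3

Answer: 3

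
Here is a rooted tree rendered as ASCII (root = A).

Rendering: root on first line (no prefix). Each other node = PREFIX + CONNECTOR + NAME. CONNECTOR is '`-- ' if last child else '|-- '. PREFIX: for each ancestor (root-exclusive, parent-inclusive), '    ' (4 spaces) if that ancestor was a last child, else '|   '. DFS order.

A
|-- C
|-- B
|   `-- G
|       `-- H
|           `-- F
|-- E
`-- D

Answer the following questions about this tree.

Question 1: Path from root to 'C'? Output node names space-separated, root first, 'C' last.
Answer: A C

Derivation:
Walk down from root: A -> C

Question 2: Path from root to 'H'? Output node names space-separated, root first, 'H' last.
Answer: A B G H

Derivation:
Walk down from root: A -> B -> G -> H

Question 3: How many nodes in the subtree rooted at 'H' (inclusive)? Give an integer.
Subtree rooted at H contains: F, H
Count = 2

Answer: 2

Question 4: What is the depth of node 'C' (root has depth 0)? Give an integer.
Path from root to C: A -> C
Depth = number of edges = 1

Answer: 1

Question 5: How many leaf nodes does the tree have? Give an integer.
Answer: 4

Derivation:
Leaves (nodes with no children): C, D, E, F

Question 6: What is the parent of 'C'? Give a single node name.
Scan adjacency: C appears as child of A

Answer: A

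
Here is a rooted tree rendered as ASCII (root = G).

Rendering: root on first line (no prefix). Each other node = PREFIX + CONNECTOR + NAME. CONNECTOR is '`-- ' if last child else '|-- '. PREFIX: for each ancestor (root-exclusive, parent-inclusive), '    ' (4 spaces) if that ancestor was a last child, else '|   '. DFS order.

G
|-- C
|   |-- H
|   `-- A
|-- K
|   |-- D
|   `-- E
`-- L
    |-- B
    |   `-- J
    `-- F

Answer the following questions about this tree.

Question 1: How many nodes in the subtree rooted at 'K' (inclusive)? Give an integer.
Subtree rooted at K contains: D, E, K
Count = 3

Answer: 3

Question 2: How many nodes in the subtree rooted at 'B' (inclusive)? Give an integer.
Answer: 2

Derivation:
Subtree rooted at B contains: B, J
Count = 2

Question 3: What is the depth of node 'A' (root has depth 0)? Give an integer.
Path from root to A: G -> C -> A
Depth = number of edges = 2

Answer: 2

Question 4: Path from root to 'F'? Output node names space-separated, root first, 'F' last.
Walk down from root: G -> L -> F

Answer: G L F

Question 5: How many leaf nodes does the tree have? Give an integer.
Answer: 6

Derivation:
Leaves (nodes with no children): A, D, E, F, H, J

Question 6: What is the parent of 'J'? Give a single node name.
Answer: B

Derivation:
Scan adjacency: J appears as child of B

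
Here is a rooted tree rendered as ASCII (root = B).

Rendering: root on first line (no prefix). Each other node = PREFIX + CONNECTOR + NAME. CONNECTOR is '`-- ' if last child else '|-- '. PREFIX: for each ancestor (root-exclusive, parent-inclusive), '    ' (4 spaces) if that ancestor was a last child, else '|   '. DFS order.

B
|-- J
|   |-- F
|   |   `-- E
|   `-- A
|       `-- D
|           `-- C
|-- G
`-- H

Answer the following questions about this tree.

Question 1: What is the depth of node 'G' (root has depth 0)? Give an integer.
Path from root to G: B -> G
Depth = number of edges = 1

Answer: 1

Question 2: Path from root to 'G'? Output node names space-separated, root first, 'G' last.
Walk down from root: B -> G

Answer: B G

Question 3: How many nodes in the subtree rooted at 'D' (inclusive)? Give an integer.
Subtree rooted at D contains: C, D
Count = 2

Answer: 2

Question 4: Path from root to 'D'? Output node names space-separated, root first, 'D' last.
Answer: B J A D

Derivation:
Walk down from root: B -> J -> A -> D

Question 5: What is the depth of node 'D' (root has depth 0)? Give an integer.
Answer: 3

Derivation:
Path from root to D: B -> J -> A -> D
Depth = number of edges = 3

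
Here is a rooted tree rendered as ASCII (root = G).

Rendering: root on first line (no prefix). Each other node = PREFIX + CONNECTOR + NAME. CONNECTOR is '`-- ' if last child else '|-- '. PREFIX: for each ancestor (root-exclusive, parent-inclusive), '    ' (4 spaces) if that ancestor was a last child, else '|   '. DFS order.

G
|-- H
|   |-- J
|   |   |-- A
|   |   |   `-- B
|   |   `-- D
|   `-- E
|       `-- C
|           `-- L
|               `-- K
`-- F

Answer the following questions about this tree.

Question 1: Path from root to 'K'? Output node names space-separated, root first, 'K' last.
Walk down from root: G -> H -> E -> C -> L -> K

Answer: G H E C L K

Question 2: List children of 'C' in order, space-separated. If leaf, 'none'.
Node C's children (from adjacency): L

Answer: L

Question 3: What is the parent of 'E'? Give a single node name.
Scan adjacency: E appears as child of H

Answer: H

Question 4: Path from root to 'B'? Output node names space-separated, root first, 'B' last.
Walk down from root: G -> H -> J -> A -> B

Answer: G H J A B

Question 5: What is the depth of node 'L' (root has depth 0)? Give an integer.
Answer: 4

Derivation:
Path from root to L: G -> H -> E -> C -> L
Depth = number of edges = 4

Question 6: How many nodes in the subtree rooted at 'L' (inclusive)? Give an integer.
Subtree rooted at L contains: K, L
Count = 2

Answer: 2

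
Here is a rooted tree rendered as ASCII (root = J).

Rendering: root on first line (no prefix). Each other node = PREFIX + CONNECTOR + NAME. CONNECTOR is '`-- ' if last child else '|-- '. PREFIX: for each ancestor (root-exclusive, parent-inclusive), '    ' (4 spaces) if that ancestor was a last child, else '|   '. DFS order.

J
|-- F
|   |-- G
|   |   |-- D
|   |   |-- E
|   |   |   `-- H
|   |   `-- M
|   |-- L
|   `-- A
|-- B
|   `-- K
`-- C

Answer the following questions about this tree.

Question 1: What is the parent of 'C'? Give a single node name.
Answer: J

Derivation:
Scan adjacency: C appears as child of J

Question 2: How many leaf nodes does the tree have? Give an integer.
Answer: 7

Derivation:
Leaves (nodes with no children): A, C, D, H, K, L, M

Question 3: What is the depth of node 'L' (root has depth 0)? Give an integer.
Answer: 2

Derivation:
Path from root to L: J -> F -> L
Depth = number of edges = 2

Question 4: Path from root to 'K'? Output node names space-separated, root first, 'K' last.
Walk down from root: J -> B -> K

Answer: J B K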